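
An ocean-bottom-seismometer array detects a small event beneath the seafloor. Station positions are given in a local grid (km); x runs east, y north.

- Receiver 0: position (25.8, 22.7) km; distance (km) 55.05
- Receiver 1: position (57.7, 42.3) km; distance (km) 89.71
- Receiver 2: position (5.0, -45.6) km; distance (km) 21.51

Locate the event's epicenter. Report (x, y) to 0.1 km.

(-1.5, -25.1)

Circle about each station: (x − 25.8)² + (y − 22.7)² = 55.05²; (x − 57.7)² + (y − 42.3)² = 89.71²; (x − 5.0)² + (y + 45.6)² = 21.51².
Subtracting the Receiver 0 equation from the Receiver 1 and Receiver 2 equations removes the quadratic terms:
63.8 x + 39.2 y = -1079.73
-41.6 x − 136.6 y = 3491.25
Solving the 2×2 system: x ≈ -1.5, y ≈ -25.1 km.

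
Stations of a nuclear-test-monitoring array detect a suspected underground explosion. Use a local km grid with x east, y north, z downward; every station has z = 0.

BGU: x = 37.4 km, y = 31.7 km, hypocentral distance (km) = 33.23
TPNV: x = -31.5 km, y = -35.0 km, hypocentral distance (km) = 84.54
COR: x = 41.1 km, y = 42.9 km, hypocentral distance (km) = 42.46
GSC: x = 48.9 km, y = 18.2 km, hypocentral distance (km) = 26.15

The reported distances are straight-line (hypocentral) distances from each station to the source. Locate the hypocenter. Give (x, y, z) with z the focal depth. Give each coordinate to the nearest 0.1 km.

Each station gives a sphere (x−x_i)² + (y−y_i)² + z² = d_i² (stations at z=0).
Subtracting the BGU sphere from TPNV and COR: z² cancels, leaving linear equations in x and y:
-137.8 x − 133.4 y = -6229.18
7.4 x + 22.4 y = 427.35
Solving: x ≈ 39.306, y ≈ 6.093 km (keep extra digits for the depth step; rounded: 39.3, 6.1).
Then from the BGU sphere: z² = 33.23² − (x − 37.4)² − (y − 31.7)² with x = 39.306, y = 6.093, so z ≈ 21.092 ≈ 21.1 km.

(39.3, 6.1, 21.1)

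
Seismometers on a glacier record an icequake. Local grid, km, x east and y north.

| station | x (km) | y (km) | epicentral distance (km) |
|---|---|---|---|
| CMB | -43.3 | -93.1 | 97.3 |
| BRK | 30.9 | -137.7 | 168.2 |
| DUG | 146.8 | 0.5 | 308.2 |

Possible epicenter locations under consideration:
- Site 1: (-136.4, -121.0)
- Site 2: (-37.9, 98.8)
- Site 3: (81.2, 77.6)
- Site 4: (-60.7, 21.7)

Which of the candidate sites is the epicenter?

Site 1

For each candidate, compare |candidate − station| to the reported distance:
Site 1: residuals CMB 0.1, BRK 0.1, DUG 0.0 → max 0.1 km
Site 2: residuals CMB 94.7, BRK 78.1, DUG 99.0 → max 99.0 km
Site 3: residuals CMB 114.0, BRK 52.9, DUG 207.0 → max 207.0 km
Site 4: residuals CMB 18.8, BRK 15.6, DUG 99.6 → max 99.6 km
Only Site 1 has all residuals ≈ 0.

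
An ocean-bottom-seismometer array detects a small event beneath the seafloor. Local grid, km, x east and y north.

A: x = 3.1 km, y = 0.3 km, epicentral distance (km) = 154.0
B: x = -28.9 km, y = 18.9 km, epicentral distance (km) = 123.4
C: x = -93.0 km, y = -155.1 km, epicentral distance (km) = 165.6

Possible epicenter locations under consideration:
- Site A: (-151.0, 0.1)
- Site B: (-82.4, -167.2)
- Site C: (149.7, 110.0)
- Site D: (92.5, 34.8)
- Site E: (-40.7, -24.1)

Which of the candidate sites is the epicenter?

For each candidate, compare |candidate − station| to the reported distance:
Site A: residuals A 0.1, B 0.1, C 0.1 → max 0.1 km
Site B: residuals A 34.1, B 70.2, C 149.5 → max 149.5 km
Site C: residuals A 29.1, B 77.1, C 193.8 → max 193.8 km
Site D: residuals A 58.2, B 1.0, C 99.9 → max 99.9 km
Site E: residuals A 103.9, B 78.8, C 24.5 → max 103.9 km
Only Site A has all residuals ≈ 0.

Site A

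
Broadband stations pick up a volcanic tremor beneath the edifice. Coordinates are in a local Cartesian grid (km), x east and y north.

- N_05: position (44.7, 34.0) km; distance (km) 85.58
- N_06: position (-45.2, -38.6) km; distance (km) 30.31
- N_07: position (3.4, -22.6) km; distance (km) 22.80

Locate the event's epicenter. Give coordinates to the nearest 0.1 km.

x ≈ -19.4 km, y ≈ -22.7 km

Circle about each station: (x − 44.7)² + (y − 34.0)² = 85.58²; (x + 45.2)² + (y + 38.6)² = 30.31²; (x − 3.4)² + (y + 22.6)² = 22.80².
Subtracting the N_05 equation from the N_06 and N_07 equations removes the quadratic terms:
-179.8 x − 145.2 y = 6784.15
-82.6 x − 113.2 y = 4172.33
Solving the 2×2 system: x ≈ -19.4, y ≈ -22.7 km.
Check against N_05 (with the unrounded x, y): √((x − 44.7)²+(y − 34.0)²) = 85.58 ≈ 85.58 km. ✓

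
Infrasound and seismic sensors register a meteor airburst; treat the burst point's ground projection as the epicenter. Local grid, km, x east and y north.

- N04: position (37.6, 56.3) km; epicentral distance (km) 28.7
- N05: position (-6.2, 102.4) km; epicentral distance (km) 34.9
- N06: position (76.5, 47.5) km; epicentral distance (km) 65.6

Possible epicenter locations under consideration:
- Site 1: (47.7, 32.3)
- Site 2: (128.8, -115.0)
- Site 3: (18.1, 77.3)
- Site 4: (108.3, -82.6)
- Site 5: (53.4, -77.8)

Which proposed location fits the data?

For each candidate, compare |candidate − station| to the reported distance:
Site 1: residuals N04 2.7, N05 53.5, N06 33.0 → max 53.5 km
Site 2: residuals N04 165.4, N05 221.0, N06 105.1 → max 221.0 km
Site 3: residuals N04 0.0, N05 0.0, N06 0.0 → max 0.0 km
Site 4: residuals N04 127.2, N05 182.7, N06 68.3 → max 182.7 km
Site 5: residuals N04 106.3, N05 154.9, N06 61.8 → max 154.9 km
Only Site 3 has all residuals ≈ 0.

Site 3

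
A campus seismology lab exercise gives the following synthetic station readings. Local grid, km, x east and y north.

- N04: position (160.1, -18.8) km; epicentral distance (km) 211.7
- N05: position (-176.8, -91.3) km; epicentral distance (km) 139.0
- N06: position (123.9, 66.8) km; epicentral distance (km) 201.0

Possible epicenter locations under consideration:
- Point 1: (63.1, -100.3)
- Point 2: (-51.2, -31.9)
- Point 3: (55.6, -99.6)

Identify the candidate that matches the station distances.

For each candidate, compare |candidate − station| to the reported distance:
Point 1: residuals N04 85.0, N05 101.1, N06 23.2 → max 101.1 km
Point 2: residuals N04 0.0, N05 0.1, N06 0.0 → max 0.1 km
Point 3: residuals N04 79.6, N05 93.5, N06 21.1 → max 93.5 km
Only Point 2 has all residuals ≈ 0.

Point 2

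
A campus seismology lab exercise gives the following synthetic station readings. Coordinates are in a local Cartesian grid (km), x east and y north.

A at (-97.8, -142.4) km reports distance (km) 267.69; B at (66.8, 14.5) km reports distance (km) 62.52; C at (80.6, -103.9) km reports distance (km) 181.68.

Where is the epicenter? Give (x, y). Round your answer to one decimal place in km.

Circle about each station: (x + 97.8)² + (y + 142.4)² = 267.69²; (x − 66.8)² + (y − 14.5)² = 62.52²; (x − 80.6)² + (y + 103.9)² = 181.68².
Subtracting the A equation from the B and C equations removes the quadratic terms:
329.2 x + 313.8 y = 42579.08
356.8 x + 77.0 y = 26099.28
Solving the 2×2 system: x ≈ 56.7, y ≈ 76.2 km.

(56.7, 76.2)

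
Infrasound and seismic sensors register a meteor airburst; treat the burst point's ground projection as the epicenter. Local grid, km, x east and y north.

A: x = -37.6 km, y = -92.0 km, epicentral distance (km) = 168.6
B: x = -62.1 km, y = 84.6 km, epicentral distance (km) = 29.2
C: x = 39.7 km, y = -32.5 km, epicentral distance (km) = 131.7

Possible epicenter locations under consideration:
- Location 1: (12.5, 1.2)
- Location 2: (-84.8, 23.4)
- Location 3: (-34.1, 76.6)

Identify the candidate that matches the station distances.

For each candidate, compare |candidate − station| to the reported distance:
Location 1: residuals A 62.8, B 82.7, C 88.4 → max 88.4 km
Location 2: residuals A 43.9, B 36.1, C 4.8 → max 43.9 km
Location 3: residuals A 0.0, B 0.1, C 0.0 → max 0.1 km
Only Location 3 has all residuals ≈ 0.

Location 3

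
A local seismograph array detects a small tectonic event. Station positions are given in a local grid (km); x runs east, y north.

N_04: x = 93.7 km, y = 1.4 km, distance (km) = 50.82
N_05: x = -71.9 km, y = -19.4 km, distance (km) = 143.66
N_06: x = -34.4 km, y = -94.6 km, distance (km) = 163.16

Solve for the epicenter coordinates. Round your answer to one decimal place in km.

(59.4, 38.9)

Circle about each station: (x − 93.7)² + (y − 1.4)² = 50.82²; (x + 71.9)² + (y + 19.4)² = 143.66²; (x + 34.4)² + (y + 94.6)² = 163.16².
Subtracting pairs of circle equations eliminates x²+y² and gives linear equations (the radical axes):
-331.2 x − 41.6 y = -21291.20
-256.2 x − 192.0 y = -22687.64
Solving the 2×2 system: x ≈ 59.4, y ≈ 38.9 km.
Check against N_04 (with the unrounded x, y): √((x − 93.7)²+(y − 1.4)²) = 50.83 ≈ 50.82 km. ✓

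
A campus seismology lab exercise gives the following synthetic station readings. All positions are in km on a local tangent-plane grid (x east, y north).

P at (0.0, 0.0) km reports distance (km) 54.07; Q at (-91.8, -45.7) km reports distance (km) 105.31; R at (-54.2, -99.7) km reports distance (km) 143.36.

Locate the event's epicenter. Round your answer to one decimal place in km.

-33.8 km east, 42.2 km north

Circle about each station: x² + y² = 54.07²; (x + 91.8)² + (y + 45.7)² = 105.31²; (x + 54.2)² + (y + 99.7)² = 143.36².
Subtracting the P equation from the Q and R equations removes the quadratic terms:
-183.6 x − 91.4 y = 2349.10
-108.4 x − 199.4 y = -4750.79
Solving the 2×2 system: x ≈ -33.8, y ≈ 42.2 km.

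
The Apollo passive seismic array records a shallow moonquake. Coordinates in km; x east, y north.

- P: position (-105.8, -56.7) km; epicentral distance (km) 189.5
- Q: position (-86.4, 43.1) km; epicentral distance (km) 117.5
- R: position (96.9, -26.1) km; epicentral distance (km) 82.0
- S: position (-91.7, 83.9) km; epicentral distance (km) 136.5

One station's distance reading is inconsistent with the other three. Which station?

P

Solve using three stations at a time. Using Q, R, S (subtract circle equations pairwise → linear system) gives (x, y) ≈ (28.8, 19.7).
Distances from that point to each station vs reported:
  P: calculated 154.7 vs reported 189.5 → residual 34.8 km
  Q: calculated 117.5 vs reported 117.5 → residual 0.0 km
  R: calculated 82.1 vs reported 82.0 → residual 0.1 km
  S: calculated 136.5 vs reported 136.5 → residual 0.0 km
Q, R, S are mutually consistent (residuals ≈ 0); P is off by 34.8 km.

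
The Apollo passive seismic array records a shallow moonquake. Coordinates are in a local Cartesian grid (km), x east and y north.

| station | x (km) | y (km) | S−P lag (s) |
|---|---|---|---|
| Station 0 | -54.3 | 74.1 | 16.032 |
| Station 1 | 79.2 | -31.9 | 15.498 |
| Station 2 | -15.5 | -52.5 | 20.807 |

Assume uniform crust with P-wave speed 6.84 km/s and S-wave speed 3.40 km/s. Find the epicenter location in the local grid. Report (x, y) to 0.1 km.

54.0 km east, 69.8 km north

Distance from S−P lag: d = Δt · v_P v_S / (v_P − v_S) = Δt · (6.84·3.40)/(6.84−3.40) ≈ 6.7605·Δt.
So d_Station 0 = 108.38, d_Station 1 = 104.77, d_Station 2 = 140.66 km.
Circle about each station: (x + 54.3)² + (y − 74.1)² = 108.38²; (x − 79.2)² + (y + 31.9)² = 104.77²; (x + 15.5)² + (y + 52.5)² = 140.66².
Subtracting the Station 0 equation from the Station 1 and Station 2 equations removes the quadratic terms:
267.0 x − 212.0 y = -379.58
77.6 x − 253.2 y = -13481.81
Solving the 2×2 system: x ≈ 54.0, y ≈ 69.8 km.
Check against Station 0 (with the unrounded x, y): √((x + 54.3)²+(y − 74.1)²) = 108.38 ≈ 108.38 km. ✓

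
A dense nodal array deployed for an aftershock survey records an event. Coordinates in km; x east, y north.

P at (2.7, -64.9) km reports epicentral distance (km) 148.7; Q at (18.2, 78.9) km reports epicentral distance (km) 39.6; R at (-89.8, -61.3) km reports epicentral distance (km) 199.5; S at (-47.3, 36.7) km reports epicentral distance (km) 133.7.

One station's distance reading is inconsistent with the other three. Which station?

Solve using three stations at a time. Using P, Q, R (subtract circle equations pairwise → linear system) gives (x, y) ≈ (57.4, 73.4).
Distances from that point to each station vs reported:
  P: calculated 148.7 vs reported 148.7 → residual 0.0 km
  Q: calculated 39.6 vs reported 39.6 → residual 0.0 km
  R: calculated 199.5 vs reported 199.5 → residual 0.0 km
  S: calculated 110.9 vs reported 133.7 → residual 22.8 km
P, Q, R are mutually consistent (residuals ≈ 0); S is off by 22.8 km.

S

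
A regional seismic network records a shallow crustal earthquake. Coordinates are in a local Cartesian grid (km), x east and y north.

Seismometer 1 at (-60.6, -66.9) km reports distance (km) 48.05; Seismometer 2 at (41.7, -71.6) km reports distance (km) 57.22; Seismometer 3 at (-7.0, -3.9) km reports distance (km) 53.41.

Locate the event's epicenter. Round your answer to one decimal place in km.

(-13.6, -56.9)

Circle about each station: (x + 60.6)² + (y + 66.9)² = 48.05²; (x − 41.7)² + (y + 71.6)² = 57.22²; (x + 7.0)² + (y + 3.9)² = 53.41².
Subtracting the Seismometer 1 equation from the Seismometer 2 and Seismometer 3 equations removes the quadratic terms:
204.6 x − 9.4 y = -2247.85
107.2 x + 126.0 y = -8627.59
Solving the 2×2 system: x ≈ -13.6, y ≈ -56.9 km.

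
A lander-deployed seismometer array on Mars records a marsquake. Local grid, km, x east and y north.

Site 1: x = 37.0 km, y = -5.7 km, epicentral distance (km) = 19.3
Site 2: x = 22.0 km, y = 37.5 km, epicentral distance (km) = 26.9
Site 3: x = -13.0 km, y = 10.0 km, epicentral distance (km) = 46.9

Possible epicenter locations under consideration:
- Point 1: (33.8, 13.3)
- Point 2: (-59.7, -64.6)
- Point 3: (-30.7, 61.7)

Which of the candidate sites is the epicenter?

Point 1

For each candidate, compare |candidate − station| to the reported distance:
Point 1: residuals Site 1 0.0, Site 2 0.0, Site 3 0.0 → max 0.0 km
Point 2: residuals Site 1 93.9, Site 2 103.9, Site 3 41.1 → max 103.9 km
Point 3: residuals Site 1 76.2, Site 2 31.1, Site 3 7.7 → max 76.2 km
Only Point 1 has all residuals ≈ 0.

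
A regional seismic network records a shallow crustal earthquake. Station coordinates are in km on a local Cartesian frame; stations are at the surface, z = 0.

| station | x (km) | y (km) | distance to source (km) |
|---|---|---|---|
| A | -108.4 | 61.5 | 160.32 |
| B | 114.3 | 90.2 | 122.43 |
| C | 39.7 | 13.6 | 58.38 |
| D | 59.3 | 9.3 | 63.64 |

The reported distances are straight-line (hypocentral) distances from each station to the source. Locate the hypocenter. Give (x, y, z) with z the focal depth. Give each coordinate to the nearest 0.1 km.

Each station gives a sphere (x−x_i)² + (y−y_i)² + z² = d_i² (stations at z=0).
Subtracting the A sphere from B and C: z² cancels, leaving linear equations in x and y:
445.4 x + 57.4 y = 16381.12
296.2 x − 95.8 y = 8522.52
Solving: x ≈ 34.497, y ≈ 17.700 km (keep extra digits for the depth step; rounded: 34.5, 17.7).
Then from the A sphere: z² = 160.32² − (x + 108.4)² − (y − 61.5)² with x = 34.497, y = 17.700, so z ≈ 58.004 ≈ 58.0 km.

(34.5, 17.7, 58.0)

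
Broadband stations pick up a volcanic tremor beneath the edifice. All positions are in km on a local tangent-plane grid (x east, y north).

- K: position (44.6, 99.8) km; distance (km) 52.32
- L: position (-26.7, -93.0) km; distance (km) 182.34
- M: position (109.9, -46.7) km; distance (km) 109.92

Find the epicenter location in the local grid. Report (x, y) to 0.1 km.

Circle about each station: (x − 44.6)² + (y − 99.8)² = 52.32²; (x + 26.7)² + (y + 93.0)² = 182.34²; (x − 109.9)² + (y + 46.7)² = 109.92².
Subtracting the K equation from the L and M equations removes the quadratic terms:
-142.6 x − 385.6 y = -33097.80
130.6 x − 293.0 y = -7035.32
Solving the 2×2 system: x ≈ 75.8, y ≈ 57.8 km.

75.8 km east, 57.8 km north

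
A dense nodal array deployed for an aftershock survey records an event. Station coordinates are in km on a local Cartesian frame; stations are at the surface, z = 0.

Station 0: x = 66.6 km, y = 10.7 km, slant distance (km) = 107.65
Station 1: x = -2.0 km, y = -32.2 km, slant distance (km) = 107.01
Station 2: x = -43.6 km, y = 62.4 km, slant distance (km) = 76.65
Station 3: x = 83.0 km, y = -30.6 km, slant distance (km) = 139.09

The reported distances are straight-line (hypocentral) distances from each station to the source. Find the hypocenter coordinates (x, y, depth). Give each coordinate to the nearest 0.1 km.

Each station gives a sphere (x−x_i)² + (y−y_i)² + z² = d_i² (stations at z=0).
Subtracting the Station 0 sphere from Station 1 and Station 2: z² cancels, leaving linear equations in x and y:
-137.2 x − 85.8 y = -3371.83
-220.4 x + 103.4 y = 6957.97
Solving: x ≈ -7.504, y ≈ 51.298 km (keep extra digits for the depth step; rounded: -7.5, 51.3).
Then from the Station 0 sphere: z² = 107.65² − (x − 66.6)² − (y − 10.7)² with x = -7.504, y = 51.298, so z ≈ 66.700 ≈ 66.7 km.

(-7.5, 51.3, 66.7)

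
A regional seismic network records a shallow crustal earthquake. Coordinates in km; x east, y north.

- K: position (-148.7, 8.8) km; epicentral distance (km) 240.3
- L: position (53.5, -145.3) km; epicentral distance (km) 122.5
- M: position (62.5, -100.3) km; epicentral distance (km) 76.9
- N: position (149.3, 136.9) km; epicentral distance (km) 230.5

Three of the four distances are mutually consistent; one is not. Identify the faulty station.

N

Solve using three stations at a time. Using K, L, M (subtract circle equations pairwise → linear system) gives (x, y) ≈ (88.8, -27.9).
Distances from that point to each station vs reported:
  K: calculated 240.3 vs reported 240.3 → residual 0.0 km
  L: calculated 122.6 vs reported 122.5 → residual 0.1 km
  M: calculated 77.0 vs reported 76.9 → residual 0.1 km
  N: calculated 175.6 vs reported 230.5 → residual 54.9 km
K, L, M are mutually consistent (residuals ≈ 0); N is off by 54.9 km.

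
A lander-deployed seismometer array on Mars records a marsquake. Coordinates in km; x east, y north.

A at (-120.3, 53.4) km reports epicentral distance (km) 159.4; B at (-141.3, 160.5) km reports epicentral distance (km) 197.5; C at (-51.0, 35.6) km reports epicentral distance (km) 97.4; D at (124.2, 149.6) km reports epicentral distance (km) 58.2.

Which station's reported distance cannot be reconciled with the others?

Solve using three stations at a time. Using A, B, C (subtract circle equations pairwise → linear system) gives (x, y) ≈ (37.4, 76.5).
Distances from that point to each station vs reported:
  A: calculated 159.4 vs reported 159.4 → residual 0.0 km
  B: calculated 197.5 vs reported 197.5 → residual 0.0 km
  C: calculated 97.4 vs reported 97.4 → residual 0.0 km
  D: calculated 113.5 vs reported 58.2 → residual 55.3 km
A, B, C are mutually consistent (residuals ≈ 0); D is off by 55.3 km.

D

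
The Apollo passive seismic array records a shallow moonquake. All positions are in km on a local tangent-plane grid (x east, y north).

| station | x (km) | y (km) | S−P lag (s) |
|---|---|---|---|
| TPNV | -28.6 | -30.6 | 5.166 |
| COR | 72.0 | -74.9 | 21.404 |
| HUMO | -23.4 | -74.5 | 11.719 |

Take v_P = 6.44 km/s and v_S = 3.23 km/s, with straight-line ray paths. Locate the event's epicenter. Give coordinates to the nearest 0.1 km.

(-46.0, -2.0)

Distance from S−P lag: d = Δt · v_P v_S / (v_P − v_S) = Δt · (6.44·3.23)/(6.44−3.23) ≈ 6.4801·Δt.
So d_TPNV = 33.48, d_COR = 138.70, d_HUMO = 75.94 km.
Circle about each station: (x + 28.6)² + (y + 30.6)² = 33.48²; (x − 72.0)² + (y + 74.9)² = 138.70²; (x + 23.4)² + (y + 74.5)² = 75.94².
Subtracting pairs of circle equations eliminates x²+y² and gives linear equations (the radical axes):
201.2 x − 88.6 y = -9077.09
10.4 x − 87.8 y = -302.48
Solving the 2×2 system: x ≈ -46.0, y ≈ -2.0 km.
Check against TPNV (with the unrounded x, y): √((x + 28.6)²+(y + 30.6)²) = 33.47 ≈ 33.48 km. ✓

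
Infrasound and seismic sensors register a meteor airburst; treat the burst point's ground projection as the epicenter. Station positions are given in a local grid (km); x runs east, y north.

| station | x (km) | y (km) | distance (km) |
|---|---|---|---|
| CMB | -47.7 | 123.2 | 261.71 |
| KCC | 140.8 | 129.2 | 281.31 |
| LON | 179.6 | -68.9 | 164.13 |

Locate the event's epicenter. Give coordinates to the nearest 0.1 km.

(26.4, -127.8)

Circle about each station: (x + 47.7)² + (y − 123.2)² = 261.71²; (x − 140.8)² + (y − 129.2)² = 281.31²; (x − 179.6)² + (y + 68.9)² = 164.13².
Subtracting the CMB equation from the KCC and LON equations removes the quadratic terms:
377.0 x + 12.0 y = 8420.56
454.6 x − 384.2 y = 61103.31
Solving the 2×2 system: x ≈ 26.4, y ≈ -127.8 km.
Check against CMB (with the unrounded x, y): √((x + 47.7)²+(y − 123.2)²) = 261.71 ≈ 261.71 km. ✓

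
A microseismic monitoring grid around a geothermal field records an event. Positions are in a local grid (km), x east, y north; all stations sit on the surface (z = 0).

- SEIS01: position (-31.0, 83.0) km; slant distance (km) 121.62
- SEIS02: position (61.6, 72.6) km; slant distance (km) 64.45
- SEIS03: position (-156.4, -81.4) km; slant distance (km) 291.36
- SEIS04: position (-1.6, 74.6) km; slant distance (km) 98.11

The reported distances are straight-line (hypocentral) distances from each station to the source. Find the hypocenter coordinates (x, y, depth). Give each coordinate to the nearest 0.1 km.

Each station gives a sphere (x−x_i)² + (y−y_i)² + z² = d_i² (stations at z=0).
Subtracting the SEIS01 sphere from SEIS02 and SEIS03: z² cancels, leaving linear equations in x and y:
185.2 x − 20.8 y = 11852.94
-250.8 x − 328.8 y = -46862.31
Solving: x ≈ 73.695, y ≈ 86.313 km (keep extra digits for the depth step; rounded: 73.7, 86.3).
Then from the SEIS01 sphere: z² = 121.62² − (x + 31.0)² − (y − 83.0)² with x = 73.695, y = 86.313, so z ≈ 61.801 ≈ 61.8 km.

(73.7, 86.3, 61.8)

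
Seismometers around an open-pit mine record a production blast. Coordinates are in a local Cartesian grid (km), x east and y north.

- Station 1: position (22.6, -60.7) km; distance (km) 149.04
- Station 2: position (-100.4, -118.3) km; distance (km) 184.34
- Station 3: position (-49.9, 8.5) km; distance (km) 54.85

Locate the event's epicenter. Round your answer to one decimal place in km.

Circle about each station: (x − 22.6)² + (y + 60.7)² = 149.04²; (x + 100.4)² + (y + 118.3)² = 184.34²; (x + 49.9)² + (y − 8.5)² = 54.85².
Subtracting pairs of circle equations eliminates x²+y² and gives linear equations (the radical axes):
-246.0 x − 115.2 y = 8111.49
-145.0 x + 138.4 y = 17571.41
Solving the 2×2 system: x ≈ -62.0, y ≈ 62.0 km.

-62.0 km east, 62.0 km north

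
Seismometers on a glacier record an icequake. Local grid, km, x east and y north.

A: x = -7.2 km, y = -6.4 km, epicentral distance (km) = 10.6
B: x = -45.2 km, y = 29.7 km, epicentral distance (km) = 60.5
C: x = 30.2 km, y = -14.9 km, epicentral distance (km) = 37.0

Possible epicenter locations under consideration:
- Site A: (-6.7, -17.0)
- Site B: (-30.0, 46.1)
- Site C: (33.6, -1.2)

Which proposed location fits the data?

Site A

For each candidate, compare |candidate − station| to the reported distance:
Site A: residuals A 0.0, B 0.0, C 0.0 → max 0.0 km
Site B: residuals A 46.6, B 38.1, C 48.7 → max 48.7 km
Site C: residuals A 30.5, B 24.1, C 22.9 → max 30.5 km
Only Site A has all residuals ≈ 0.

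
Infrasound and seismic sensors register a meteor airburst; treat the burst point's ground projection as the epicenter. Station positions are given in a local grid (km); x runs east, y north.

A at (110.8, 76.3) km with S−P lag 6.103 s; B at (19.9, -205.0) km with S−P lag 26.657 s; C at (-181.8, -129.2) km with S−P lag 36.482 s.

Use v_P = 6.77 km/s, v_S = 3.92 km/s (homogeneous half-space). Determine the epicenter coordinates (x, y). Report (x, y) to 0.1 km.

x ≈ 123.0 km, y ≈ 20.8 km

Distance from S−P lag: d = Δt · v_P v_S / (v_P − v_S) = Δt · (6.77·3.92)/(6.77−3.92) ≈ 9.3117·Δt.
So d_A = 56.83, d_B = 248.22, d_C = 339.71 km.
Circle about each station: (x − 110.8)² + (y − 76.3)² = 56.83²; (x − 19.9)² + (y + 205.0)² = 248.22²; (x + 181.8)² + (y + 129.2)² = 339.71².
Subtracting the A equation from the B and C equations removes the quadratic terms:
-181.8 x − 562.6 y = -34060.84
-585.2 x − 411.0 y = -80527.69
Solving the 2×2 system: x ≈ 123.0, y ≈ 20.8 km.
Check against A (with the unrounded x, y): √((x − 110.8)²+(y − 76.3)²) = 56.83 ≈ 56.83 km. ✓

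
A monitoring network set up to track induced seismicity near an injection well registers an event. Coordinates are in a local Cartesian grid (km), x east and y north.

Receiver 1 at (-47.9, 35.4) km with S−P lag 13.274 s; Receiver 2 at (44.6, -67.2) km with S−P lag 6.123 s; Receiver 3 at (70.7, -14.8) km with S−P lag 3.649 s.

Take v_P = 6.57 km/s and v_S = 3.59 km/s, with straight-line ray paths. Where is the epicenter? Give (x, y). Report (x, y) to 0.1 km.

(42.1, -18.8)

Distance from S−P lag: d = Δt · v_P v_S / (v_P − v_S) = Δt · (6.57·3.59)/(6.57−3.59) ≈ 7.9149·Δt.
So d_Receiver 1 = 105.06, d_Receiver 2 = 48.46, d_Receiver 3 = 28.88 km.
Circle about each station: (x + 47.9)² + (y − 35.4)² = 105.06²; (x − 44.6)² + (y + 67.2)² = 48.46²; (x − 70.7)² + (y + 14.8)² = 28.88².
Subtracting the Receiver 1 equation from the Receiver 2 and Receiver 3 equations removes the quadratic terms:
185.0 x − 205.2 y = 11646.66
237.2 x − 100.4 y = 11873.51
Solving the 2×2 system: x ≈ 42.1, y ≈ -18.8 km.
Check against Receiver 1 (with the unrounded x, y): √((x + 47.9)²+(y − 35.4)²) = 105.06 ≈ 105.06 km. ✓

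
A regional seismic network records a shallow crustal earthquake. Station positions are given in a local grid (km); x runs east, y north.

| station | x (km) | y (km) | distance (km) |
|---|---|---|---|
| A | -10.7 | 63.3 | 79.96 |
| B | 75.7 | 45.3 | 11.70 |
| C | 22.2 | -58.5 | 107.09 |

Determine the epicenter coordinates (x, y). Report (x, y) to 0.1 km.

x ≈ 65.6 km, y ≈ 39.4 km

Circle about each station: (x + 10.7)² + (y − 63.3)² = 79.96²; (x − 75.7)² + (y − 45.3)² = 11.70²; (x − 22.2)² + (y + 58.5)² = 107.09².
Subtracting pairs of circle equations eliminates x²+y² and gives linear equations (the radical axes):
172.8 x − 36.0 y = 9917.91
65.8 x − 243.6 y = -5280.96
Solving the 2×2 system: x ≈ 65.6, y ≈ 39.4 km.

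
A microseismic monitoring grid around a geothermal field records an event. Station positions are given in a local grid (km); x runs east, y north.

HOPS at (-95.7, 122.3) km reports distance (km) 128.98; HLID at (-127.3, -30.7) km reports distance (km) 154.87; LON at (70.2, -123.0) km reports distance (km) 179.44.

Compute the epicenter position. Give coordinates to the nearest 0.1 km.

Circle about each station: (x + 95.7)² + (y − 122.3)² = 128.98²; (x + 127.3)² + (y + 30.7)² = 154.87²; (x − 70.2)² + (y + 123.0)² = 179.44².
Subtracting pairs of circle equations eliminates x²+y² and gives linear equations (the radical axes):
-63.2 x − 306.0 y = -14316.88
331.8 x − 490.6 y = -19621.61
Solving the 2×2 system: x ≈ 7.7, y ≈ 45.2 km.

x ≈ 7.7 km, y ≈ 45.2 km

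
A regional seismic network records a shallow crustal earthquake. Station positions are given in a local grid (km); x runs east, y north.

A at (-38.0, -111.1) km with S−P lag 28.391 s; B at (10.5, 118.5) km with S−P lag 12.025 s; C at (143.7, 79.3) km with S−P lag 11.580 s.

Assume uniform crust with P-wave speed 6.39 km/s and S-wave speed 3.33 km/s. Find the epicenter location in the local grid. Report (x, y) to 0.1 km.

66.5 km east, 56.4 km north

Distance from S−P lag: d = Δt · v_P v_S / (v_P − v_S) = Δt · (6.39·3.33)/(6.39−3.33) ≈ 6.9538·Δt.
So d_A = 197.43, d_B = 83.62, d_C = 80.53 km.
Circle about each station: (x + 38.0)² + (y + 111.1)² = 197.43²; (x − 10.5)² + (y − 118.5)² = 83.62²; (x − 143.7)² + (y − 79.3)² = 80.53².
Subtracting the A equation from the B and C equations removes the quadratic terms:
97.0 x + 459.2 y = 32351.59
363.4 x + 380.8 y = 45644.49
Solving the 2×2 system: x ≈ 66.5, y ≈ 56.4 km.
Check against A (with the unrounded x, y): √((x + 38.0)²+(y + 111.1)²) = 197.43 ≈ 197.43 km. ✓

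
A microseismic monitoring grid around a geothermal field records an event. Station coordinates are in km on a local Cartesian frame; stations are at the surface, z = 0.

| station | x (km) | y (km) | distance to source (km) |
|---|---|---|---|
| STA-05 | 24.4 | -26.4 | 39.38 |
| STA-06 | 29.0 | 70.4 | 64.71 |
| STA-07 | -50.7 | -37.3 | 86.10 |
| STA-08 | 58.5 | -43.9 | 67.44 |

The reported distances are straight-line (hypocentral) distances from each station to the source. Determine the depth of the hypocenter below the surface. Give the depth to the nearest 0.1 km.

Each station gives a sphere (x−x_i)² + (y−y_i)² + z² = d_i² (stations at z=0).
Subtracting the STA-05 sphere from STA-06 and STA-07: z² cancels, leaving linear equations in x and y:
9.2 x + 193.6 y = 1868.24
-150.2 x − 21.8 y = -3192.97
Solving: x ≈ 19.995, y ≈ 8.700 km (keep extra digits for the depth step; rounded: 20.0, 8.7).
Then from the STA-05 sphere: z² = 39.38² − (x − 24.4)² − (y + 26.4)² with x = 19.995, y = 8.700, so z ≈ 17.302 ≈ 17.3 km.

z ≈ 17.3 km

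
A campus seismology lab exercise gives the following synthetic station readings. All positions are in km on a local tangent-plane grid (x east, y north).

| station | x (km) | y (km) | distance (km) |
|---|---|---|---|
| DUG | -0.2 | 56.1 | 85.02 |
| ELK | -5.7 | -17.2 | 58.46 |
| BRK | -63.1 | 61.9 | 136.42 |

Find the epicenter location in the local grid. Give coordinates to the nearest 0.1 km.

52.4 km east, -10.7 km north

Circle about each station: (x + 0.2)² + (y − 56.1)² = 85.02²; (x + 5.7)² + (y + 17.2)² = 58.46²; (x + 63.1)² + (y − 61.9)² = 136.42².
Subtracting pairs of circle equations eliminates x²+y² and gives linear equations (the radical axes):
-11.0 x − 146.6 y = 991.91
-125.8 x + 11.6 y = -6716.05
Solving the 2×2 system: x ≈ 52.4, y ≈ -10.7 km.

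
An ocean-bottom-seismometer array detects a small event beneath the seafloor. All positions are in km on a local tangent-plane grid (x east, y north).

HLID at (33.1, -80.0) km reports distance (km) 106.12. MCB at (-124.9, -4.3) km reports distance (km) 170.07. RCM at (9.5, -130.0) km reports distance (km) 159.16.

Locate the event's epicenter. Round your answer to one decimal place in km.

Circle about each station: (x − 33.1)² + (y + 80.0)² = 106.12²; (x + 124.9)² + (y + 4.3)² = 170.07²; (x − 9.5)² + (y + 130.0)² = 159.16².
Subtracting the HLID equation from the MCB and RCM equations removes the quadratic terms:
-316.0 x + 151.4 y = -9539.46
-47.2 x − 100.0 y = -4575.81
Solving the 2×2 system: x ≈ 42.5, y ≈ 25.7 km.

42.5 km east, 25.7 km north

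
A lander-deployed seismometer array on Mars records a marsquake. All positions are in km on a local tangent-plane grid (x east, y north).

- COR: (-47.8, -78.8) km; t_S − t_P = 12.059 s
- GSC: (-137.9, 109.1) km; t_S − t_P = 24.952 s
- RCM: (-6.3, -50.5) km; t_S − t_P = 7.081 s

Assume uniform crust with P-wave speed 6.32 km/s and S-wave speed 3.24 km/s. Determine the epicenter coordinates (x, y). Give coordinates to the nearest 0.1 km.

Distance from S−P lag: d = Δt · v_P v_S / (v_P − v_S) = Δt · (6.32·3.24)/(6.32−3.24) ≈ 6.6483·Δt.
So d_COR = 80.17, d_GSC = 165.89, d_RCM = 47.08 km.
Circle about each station: (x + 47.8)² + (y + 78.8)² = 80.17²; (x + 137.9)² + (y − 109.1)² = 165.89²; (x + 6.3)² + (y + 50.5)² = 47.08².
Subtracting the COR equation from the GSC and RCM equations removes the quadratic terms:
-180.2 x + 375.8 y = 1332.68
83.0 x + 56.6 y = -1693.64
Solving the 2×2 system: x ≈ -17.2, y ≈ -4.7 km.

x ≈ -17.2 km, y ≈ -4.7 km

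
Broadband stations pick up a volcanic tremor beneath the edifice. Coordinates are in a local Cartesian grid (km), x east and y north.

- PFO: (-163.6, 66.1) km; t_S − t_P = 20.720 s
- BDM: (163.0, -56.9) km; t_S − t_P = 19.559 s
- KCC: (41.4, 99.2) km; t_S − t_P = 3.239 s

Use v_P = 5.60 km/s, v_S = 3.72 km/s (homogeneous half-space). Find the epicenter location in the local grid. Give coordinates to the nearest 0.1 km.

Distance from S−P lag: d = Δt · v_P v_S / (v_P − v_S) = Δt · (5.60·3.72)/(5.60−3.72) ≈ 11.0809·Δt.
So d_PFO = 229.60, d_BDM = 216.73, d_KCC = 35.89 km.
Circle about each station: (x + 163.6)² + (y − 66.1)² = 229.60²; (x − 163.0)² + (y + 56.9)² = 216.73²; (x − 41.4)² + (y − 99.2)² = 35.89².
Subtracting the PFO equation from the BDM and KCC equations removes the quadratic terms:
653.2 x − 246.0 y = 4416.71
410.0 x + 66.2 y = 31848.50
Solving the 2×2 system: x ≈ 56.4, y ≈ 131.8 km.

x ≈ 56.4 km, y ≈ 131.8 km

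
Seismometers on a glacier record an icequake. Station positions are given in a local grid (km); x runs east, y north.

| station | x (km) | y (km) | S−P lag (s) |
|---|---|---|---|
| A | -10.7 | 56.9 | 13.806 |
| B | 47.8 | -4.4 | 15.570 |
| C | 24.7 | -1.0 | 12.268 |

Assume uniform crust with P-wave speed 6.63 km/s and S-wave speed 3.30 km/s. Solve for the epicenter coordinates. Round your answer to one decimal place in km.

Distance from S−P lag: d = Δt · v_P v_S / (v_P − v_S) = Δt · (6.63·3.30)/(6.63−3.30) ≈ 6.5703·Δt.
So d_A = 90.71, d_B = 102.30, d_C = 80.60 km.
Circle about each station: (x + 10.7)² + (y − 56.9)² = 90.71²; (x − 47.8)² + (y + 4.4)² = 102.30²; (x − 24.7)² + (y + 1.0)² = 80.60².
Subtracting pairs of circle equations eliminates x²+y² and gives linear equations (the radical axes):
117.0 x − 122.6 y = -3284.89
70.8 x − 115.8 y = -1009.07
Solving the 2×2 system: x ≈ -52.7, y ≈ -23.5 km.
Check against A (with the unrounded x, y): √((x + 10.7)²+(y − 56.9)²) = 90.74 ≈ 90.71 km. ✓

-52.7 km east, -23.5 km north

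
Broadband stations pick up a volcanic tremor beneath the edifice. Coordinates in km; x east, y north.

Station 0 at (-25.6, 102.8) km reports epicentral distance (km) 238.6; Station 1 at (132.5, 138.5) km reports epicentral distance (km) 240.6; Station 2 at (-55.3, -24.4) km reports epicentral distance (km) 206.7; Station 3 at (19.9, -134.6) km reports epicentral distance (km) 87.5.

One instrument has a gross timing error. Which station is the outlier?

Solve using three stations at a time. Using Station 0, Station 1, Station 3 (subtract circle equations pairwise → linear system) gives (x, y) ≈ (100.2, -99.9).
Distances from that point to each station vs reported:
  Station 0: calculated 238.6 vs reported 238.6 → residual 0.0 km
  Station 1: calculated 240.6 vs reported 240.6 → residual 0.0 km
  Station 2: calculated 172.9 vs reported 206.7 → residual 33.8 km
  Station 3: calculated 87.5 vs reported 87.5 → residual 0.0 km
Station 0, Station 1, Station 3 are mutually consistent (residuals ≈ 0); Station 2 is off by 33.8 km.

Station 2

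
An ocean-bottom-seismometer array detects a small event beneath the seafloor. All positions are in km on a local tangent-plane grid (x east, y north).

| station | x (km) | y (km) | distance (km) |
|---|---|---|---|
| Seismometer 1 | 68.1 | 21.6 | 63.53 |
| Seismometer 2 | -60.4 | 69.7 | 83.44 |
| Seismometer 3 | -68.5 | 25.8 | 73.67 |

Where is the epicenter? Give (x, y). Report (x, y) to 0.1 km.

Circle about each station: (x − 68.1)² + (y − 21.6)² = 63.53²; (x + 60.4)² + (y − 69.7)² = 83.44²; (x + 68.5)² + (y − 25.8)² = 73.67².
Subtracting the Seismometer 1 equation from the Seismometer 2 and Seismometer 3 equations removes the quadratic terms:
-257.0 x + 96.2 y = 475.91
-273.2 x + 8.4 y = -1137.49
Solving the 2×2 system: x ≈ 4.7, y ≈ 17.5 km.
Check against Seismometer 1 (with the unrounded x, y): √((x − 68.1)²+(y − 21.6)²) = 63.53 ≈ 63.53 km. ✓

x ≈ 4.7 km, y ≈ 17.5 km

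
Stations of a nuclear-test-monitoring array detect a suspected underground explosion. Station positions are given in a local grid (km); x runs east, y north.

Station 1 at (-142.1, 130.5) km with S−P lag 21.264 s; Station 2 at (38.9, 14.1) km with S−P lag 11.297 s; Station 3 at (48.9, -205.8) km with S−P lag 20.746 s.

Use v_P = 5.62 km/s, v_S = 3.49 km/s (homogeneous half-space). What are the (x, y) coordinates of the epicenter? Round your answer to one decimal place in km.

-48.9 km east, -41.7 km north

Distance from S−P lag: d = Δt · v_P v_S / (v_P − v_S) = Δt · (5.62·3.49)/(5.62−3.49) ≈ 9.2084·Δt.
So d_Station 1 = 195.81, d_Station 2 = 104.03, d_Station 3 = 191.04 km.
Circle about each station: (x + 142.1)² + (y − 130.5)² = 195.81²; (x − 38.9)² + (y − 14.1)² = 104.03²; (x − 48.9)² + (y + 205.8)² = 191.04².
Subtracting the Station 1 equation from the Station 2 and Station 3 equations removes the quadratic terms:
362.0 x − 232.8 y = -7991.32
382.0 x − 672.6 y = 9367.46
Solving the 2×2 system: x ≈ -48.9, y ≈ -41.7 km.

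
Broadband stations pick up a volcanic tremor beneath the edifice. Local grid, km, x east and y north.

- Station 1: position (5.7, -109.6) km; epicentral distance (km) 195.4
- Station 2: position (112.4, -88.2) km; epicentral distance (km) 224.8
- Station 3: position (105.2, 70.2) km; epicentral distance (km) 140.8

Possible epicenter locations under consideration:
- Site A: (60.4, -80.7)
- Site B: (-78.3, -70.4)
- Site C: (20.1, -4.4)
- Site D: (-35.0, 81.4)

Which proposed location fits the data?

Site D

For each candidate, compare |candidate − station| to the reported distance:
Site A: residuals Station 1 133.5, Station 2 172.3, Station 3 16.6 → max 172.3 km
Site B: residuals Station 1 102.7, Station 2 33.3, Station 3 90.4 → max 102.7 km
Site C: residuals Station 1 89.2, Station 2 100.1, Station 3 27.6 → max 100.1 km
Site D: residuals Station 1 0.1, Station 2 0.1, Station 3 0.2 → max 0.2 km
Only Site D has all residuals ≈ 0.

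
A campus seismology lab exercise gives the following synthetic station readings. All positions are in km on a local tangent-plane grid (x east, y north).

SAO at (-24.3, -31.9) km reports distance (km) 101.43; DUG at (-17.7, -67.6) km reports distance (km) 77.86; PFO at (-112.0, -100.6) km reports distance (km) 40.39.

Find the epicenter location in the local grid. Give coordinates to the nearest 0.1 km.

Circle about each station: (x + 24.3)² + (y + 31.9)² = 101.43²; (x + 17.7)² + (y + 67.6)² = 77.86²; (x + 112.0)² + (y + 100.6)² = 40.39².
Subtracting the SAO equation from the DUG and PFO equations removes the quadratic terms:
13.2 x − 71.4 y = 7500.82
-175.4 x − 137.4 y = 29712.95
Solving the 2×2 system: x ≈ -76.1, y ≈ -119.1 km.

x ≈ -76.1 km, y ≈ -119.1 km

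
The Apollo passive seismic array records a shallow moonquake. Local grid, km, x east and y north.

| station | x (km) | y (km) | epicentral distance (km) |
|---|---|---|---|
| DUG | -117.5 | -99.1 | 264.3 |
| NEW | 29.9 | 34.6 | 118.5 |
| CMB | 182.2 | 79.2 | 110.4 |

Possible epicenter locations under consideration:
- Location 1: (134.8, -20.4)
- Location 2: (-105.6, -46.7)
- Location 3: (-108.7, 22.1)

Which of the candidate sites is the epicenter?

Location 1

For each candidate, compare |candidate − station| to the reported distance:
Location 1: residuals DUG 0.0, NEW 0.1, CMB 0.1 → max 0.1 km
Location 2: residuals DUG 210.6, NEW 39.5, CMB 203.7 → max 210.6 km
Location 3: residuals DUG 142.8, NEW 20.7, CMB 186.1 → max 186.1 km
Only Location 1 has all residuals ≈ 0.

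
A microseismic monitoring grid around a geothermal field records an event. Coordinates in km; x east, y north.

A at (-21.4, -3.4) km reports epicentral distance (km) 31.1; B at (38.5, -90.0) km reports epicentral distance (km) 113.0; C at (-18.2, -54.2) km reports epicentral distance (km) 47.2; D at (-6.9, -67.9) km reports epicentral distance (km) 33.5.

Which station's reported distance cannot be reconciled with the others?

D

Solve using three stations at a time. Using A, B, C (subtract circle equations pairwise → linear system) gives (x, y) ≈ (-48.8, -18.2).
Distances from that point to each station vs reported:
  A: calculated 31.1 vs reported 31.1 → residual 0.0 km
  B: calculated 113.0 vs reported 113.0 → residual 0.0 km
  C: calculated 47.2 vs reported 47.2 → residual 0.0 km
  D: calculated 65.0 vs reported 33.5 → residual 31.5 km
A, B, C are mutually consistent (residuals ≈ 0); D is off by 31.5 km.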